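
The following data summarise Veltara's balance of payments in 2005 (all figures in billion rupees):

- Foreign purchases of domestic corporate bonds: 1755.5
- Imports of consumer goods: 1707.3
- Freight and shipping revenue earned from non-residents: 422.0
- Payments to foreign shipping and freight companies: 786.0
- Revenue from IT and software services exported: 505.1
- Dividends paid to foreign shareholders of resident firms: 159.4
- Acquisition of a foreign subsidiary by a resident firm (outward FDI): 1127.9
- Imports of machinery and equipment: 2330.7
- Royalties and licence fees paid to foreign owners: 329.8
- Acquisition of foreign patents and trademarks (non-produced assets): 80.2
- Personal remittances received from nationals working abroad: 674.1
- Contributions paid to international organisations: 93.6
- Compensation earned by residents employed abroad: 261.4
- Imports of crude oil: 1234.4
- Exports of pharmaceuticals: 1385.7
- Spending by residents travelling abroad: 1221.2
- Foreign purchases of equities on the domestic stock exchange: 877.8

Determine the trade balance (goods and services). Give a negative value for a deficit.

-5296.6

Goods: -2330.7 - 1234.4 - 1707.3 + 1385.7 = -3886.7
Services: -1221.2 - 786.0 + 422.0 - 329.8 + 505.1 = -1409.9
Trade balance = -3886.7 + (-1409.9) = -5296.6
(Excluded from the trade balance — financial account: foreign purchases of domestic corporate bonds 1755.5, acquisition of a foreign subsidiary by a resident firm (outward FDI) 1127.9, foreign purchases of equities on the domestic stock exchange 877.8; primary income: dividends paid to foreign shareholders of resident firms 159.4, compensation earned by residents employed abroad 261.4; capital account: acquisition of foreign patents and trademarks (non-produced assets) 80.2; secondary income: personal remittances received from nationals working abroad 674.1, contributions paid to international organisations 93.6.)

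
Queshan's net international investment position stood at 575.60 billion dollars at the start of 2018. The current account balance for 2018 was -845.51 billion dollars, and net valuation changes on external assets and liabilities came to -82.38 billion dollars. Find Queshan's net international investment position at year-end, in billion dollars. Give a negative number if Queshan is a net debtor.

-352.29

Change in NIIP = current account + net valuation change = -845.51 + (-82.38) = -927.89
End-of-year NIIP = 575.60 + (-927.89) = -352.29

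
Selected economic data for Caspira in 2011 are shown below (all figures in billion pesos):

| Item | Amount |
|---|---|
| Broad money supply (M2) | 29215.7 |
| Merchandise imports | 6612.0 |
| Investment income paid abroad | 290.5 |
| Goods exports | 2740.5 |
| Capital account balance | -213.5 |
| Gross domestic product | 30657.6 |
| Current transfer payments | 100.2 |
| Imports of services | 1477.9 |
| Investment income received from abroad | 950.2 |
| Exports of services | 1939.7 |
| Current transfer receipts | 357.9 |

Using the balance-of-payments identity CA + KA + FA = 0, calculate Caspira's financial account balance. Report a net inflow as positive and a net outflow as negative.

2705.8

Goods balance = 2740.5 - 6612.0 = -3871.5
Services balance = 1939.7 - 1477.9 = 461.8
Trade balance (goods + services) = -3871.5 + 461.8 = -3409.7
Net primary income = 950.2 - 290.5 = 659.7
Net secondary income = 357.9 - 100.2 = 257.7
Current account = -3409.7 + 659.7 + 257.7 = -2492.3
Financial account = -(-2492.3 + (-213.5)) = 2705.8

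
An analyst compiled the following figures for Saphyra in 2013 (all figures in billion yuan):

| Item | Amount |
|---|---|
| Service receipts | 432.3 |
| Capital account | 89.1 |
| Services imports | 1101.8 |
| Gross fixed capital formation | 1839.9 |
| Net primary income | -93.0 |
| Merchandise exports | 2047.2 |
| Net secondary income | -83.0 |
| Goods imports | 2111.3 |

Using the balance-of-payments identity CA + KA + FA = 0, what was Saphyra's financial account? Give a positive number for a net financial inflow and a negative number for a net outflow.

820.5

Goods balance = 2047.2 - 2111.3 = -64.1
Services balance = 432.3 - 1101.8 = -669.5
Trade balance (goods + services) = -64.1 + (-669.5) = -733.6
Net primary income = -93.0
Net secondary income = -83.0
Current account = -733.6 + (-93.0) + (-83.0) = -909.6
Financial account = -(-909.6 + 89.1) = 820.5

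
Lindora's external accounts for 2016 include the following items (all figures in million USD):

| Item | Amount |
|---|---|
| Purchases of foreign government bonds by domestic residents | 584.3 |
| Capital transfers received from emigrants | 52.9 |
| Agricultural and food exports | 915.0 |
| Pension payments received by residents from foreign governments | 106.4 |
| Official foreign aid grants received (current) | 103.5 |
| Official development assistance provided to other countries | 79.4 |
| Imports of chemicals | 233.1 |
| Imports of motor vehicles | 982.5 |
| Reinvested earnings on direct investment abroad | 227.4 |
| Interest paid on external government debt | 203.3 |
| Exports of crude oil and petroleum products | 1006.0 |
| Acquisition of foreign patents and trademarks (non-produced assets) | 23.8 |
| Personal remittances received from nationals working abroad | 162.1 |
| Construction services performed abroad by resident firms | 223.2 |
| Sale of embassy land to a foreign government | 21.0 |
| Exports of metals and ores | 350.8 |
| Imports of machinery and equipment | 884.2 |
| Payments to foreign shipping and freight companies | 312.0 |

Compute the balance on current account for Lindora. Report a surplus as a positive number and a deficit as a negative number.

Goods: -884.2 - 233.1 + 350.8 + 1006.0 - 982.5 + 915.0 = 172.0
Services: 223.2 - 312.0 = -88.8
Primary income: 227.4 - 203.3 = 24.1
Secondary income: -79.4 + 106.4 + 103.5 + 162.1 = 292.6
Current account = 172.0 + (-88.8) + 24.1 + 292.6 = 399.9
(Excluded from the current account — financial account: purchases of foreign government bonds by domestic residents 584.3; capital account: capital transfers received from emigrants 52.9, acquisition of foreign patents and trademarks (non-produced assets) 23.8, sale of embassy land to a foreign government 21.0.)

399.9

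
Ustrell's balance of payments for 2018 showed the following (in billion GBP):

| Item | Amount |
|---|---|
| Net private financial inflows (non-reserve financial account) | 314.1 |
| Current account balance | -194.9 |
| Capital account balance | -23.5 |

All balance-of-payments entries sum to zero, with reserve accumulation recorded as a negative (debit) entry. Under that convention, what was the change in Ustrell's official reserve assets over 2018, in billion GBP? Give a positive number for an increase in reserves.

95.7

Official reserve transactions balance = -((-194.9) + (-23.5) + 314.1) = -95.7
An accumulation of reserves is recorded as a debit (negative entry), so the change in the stock of reserves is the negative of that balance.
Change in official reserves = -(-95.7) = 95.7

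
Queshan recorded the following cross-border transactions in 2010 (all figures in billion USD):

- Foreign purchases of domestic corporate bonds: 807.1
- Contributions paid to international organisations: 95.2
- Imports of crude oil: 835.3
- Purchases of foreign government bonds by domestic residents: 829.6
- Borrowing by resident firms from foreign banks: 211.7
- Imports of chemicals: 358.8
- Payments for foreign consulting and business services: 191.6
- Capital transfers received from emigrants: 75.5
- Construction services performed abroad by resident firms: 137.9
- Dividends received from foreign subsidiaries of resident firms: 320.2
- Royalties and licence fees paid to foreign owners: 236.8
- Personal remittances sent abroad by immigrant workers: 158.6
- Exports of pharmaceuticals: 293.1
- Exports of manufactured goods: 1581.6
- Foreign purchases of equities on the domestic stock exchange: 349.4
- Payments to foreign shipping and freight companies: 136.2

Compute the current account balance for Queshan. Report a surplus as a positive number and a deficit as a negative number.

Goods: -358.8 + 1581.6 + 293.1 - 835.3 = 680.6
Services: -136.2 - 236.8 + 137.9 - 191.6 = -426.7
Primary income: 320.2
Secondary income: -158.6 - 95.2 = -253.8
Current account = 680.6 + (-426.7) + 320.2 + (-253.8) = 320.3
(Excluded from the current account — financial account: foreign purchases of domestic corporate bonds 807.1, purchases of foreign government bonds by domestic residents 829.6, borrowing by resident firms from foreign banks 211.7, foreign purchases of equities on the domestic stock exchange 349.4; capital account: capital transfers received from emigrants 75.5.)

320.3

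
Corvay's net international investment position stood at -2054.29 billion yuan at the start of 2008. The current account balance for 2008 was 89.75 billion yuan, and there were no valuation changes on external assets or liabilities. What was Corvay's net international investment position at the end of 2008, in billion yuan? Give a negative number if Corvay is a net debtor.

With no valuation effects, change in NIIP = current account = 89.75
End-of-year NIIP = -2054.29 + 89.75 = -1964.54

-1964.54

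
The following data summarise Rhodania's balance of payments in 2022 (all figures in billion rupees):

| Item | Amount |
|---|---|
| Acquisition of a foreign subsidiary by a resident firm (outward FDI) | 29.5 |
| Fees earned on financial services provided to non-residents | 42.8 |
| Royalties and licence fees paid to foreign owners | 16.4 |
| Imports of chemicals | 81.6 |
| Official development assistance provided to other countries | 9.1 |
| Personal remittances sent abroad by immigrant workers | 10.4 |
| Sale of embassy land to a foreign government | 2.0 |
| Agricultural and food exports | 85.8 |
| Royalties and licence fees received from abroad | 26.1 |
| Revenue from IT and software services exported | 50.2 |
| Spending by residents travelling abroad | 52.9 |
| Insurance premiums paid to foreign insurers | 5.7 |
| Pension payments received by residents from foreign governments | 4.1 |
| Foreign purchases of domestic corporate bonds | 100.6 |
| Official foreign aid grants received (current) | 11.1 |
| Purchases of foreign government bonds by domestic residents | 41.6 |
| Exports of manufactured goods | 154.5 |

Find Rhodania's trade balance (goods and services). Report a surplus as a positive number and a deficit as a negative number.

202.8

Goods: 85.8 - 81.6 + 154.5 = 158.7
Services: 42.8 - 16.4 - 52.9 + 26.1 + 50.2 - 5.7 = 44.1
Trade balance = 158.7 + 44.1 = 202.8
(Excluded from the trade balance — financial account: acquisition of a foreign subsidiary by a resident firm (outward FDI) 29.5, foreign purchases of domestic corporate bonds 100.6, purchases of foreign government bonds by domestic residents 41.6; secondary income: official development assistance provided to other countries 9.1, personal remittances sent abroad by immigrant workers 10.4, pension payments received by residents from foreign governments 4.1, official foreign aid grants received (current) 11.1; capital account: sale of embassy land to a foreign government 2.0.)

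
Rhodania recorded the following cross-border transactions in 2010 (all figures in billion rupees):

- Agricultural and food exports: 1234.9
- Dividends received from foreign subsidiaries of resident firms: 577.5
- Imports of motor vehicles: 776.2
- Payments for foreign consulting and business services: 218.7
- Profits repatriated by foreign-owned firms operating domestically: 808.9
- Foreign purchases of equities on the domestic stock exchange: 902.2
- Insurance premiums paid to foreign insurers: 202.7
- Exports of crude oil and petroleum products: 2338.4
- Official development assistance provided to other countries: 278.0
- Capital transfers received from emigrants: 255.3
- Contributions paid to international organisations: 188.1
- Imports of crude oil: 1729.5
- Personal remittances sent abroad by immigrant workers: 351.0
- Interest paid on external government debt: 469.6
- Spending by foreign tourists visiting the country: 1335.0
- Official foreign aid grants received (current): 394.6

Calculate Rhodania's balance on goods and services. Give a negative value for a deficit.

1981.2

Goods: 2338.4 + 1234.9 - 1729.5 - 776.2 = 1067.6
Services: -218.7 + 1335.0 - 202.7 = 913.6
Trade balance = 1067.6 + 913.6 = 1981.2
(Excluded from the trade balance — primary income: dividends received from foreign subsidiaries of resident firms 577.5, profits repatriated by foreign-owned firms operating domestically 808.9, interest paid on external government debt 469.6; financial account: foreign purchases of equities on the domestic stock exchange 902.2; secondary income: official development assistance provided to other countries 278.0, contributions paid to international organisations 188.1, personal remittances sent abroad by immigrant workers 351.0, official foreign aid grants received (current) 394.6; capital account: capital transfers received from emigrants 255.3.)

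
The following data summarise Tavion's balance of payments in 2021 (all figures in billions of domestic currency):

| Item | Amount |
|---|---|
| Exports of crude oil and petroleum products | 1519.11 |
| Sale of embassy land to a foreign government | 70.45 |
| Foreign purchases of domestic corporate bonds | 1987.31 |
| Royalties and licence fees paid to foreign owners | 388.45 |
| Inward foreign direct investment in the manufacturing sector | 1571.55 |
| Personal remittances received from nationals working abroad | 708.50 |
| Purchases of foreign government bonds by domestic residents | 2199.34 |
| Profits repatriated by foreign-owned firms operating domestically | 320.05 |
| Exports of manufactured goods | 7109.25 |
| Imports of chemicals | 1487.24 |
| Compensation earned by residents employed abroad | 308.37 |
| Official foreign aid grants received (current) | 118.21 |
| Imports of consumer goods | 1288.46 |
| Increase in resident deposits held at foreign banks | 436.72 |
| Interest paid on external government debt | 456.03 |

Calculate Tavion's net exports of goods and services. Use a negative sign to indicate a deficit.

Goods: -1288.46 + 7109.25 + 1519.11 - 1487.24 = 5852.66
Services: -388.45
Trade balance = 5852.66 + (-388.45) = 5464.21
(Excluded from the trade balance — capital account: sale of embassy land to a foreign government 70.45; financial account: foreign purchases of domestic corporate bonds 1987.31, inward foreign direct investment in the manufacturing sector 1571.55, purchases of foreign government bonds by domestic residents 2199.34, increase in resident deposits held at foreign banks 436.72; secondary income: personal remittances received from nationals working abroad 708.50, official foreign aid grants received (current) 118.21; primary income: profits repatriated by foreign-owned firms operating domestically 320.05, compensation earned by residents employed abroad 308.37, interest paid on external government debt 456.03.)

5464.21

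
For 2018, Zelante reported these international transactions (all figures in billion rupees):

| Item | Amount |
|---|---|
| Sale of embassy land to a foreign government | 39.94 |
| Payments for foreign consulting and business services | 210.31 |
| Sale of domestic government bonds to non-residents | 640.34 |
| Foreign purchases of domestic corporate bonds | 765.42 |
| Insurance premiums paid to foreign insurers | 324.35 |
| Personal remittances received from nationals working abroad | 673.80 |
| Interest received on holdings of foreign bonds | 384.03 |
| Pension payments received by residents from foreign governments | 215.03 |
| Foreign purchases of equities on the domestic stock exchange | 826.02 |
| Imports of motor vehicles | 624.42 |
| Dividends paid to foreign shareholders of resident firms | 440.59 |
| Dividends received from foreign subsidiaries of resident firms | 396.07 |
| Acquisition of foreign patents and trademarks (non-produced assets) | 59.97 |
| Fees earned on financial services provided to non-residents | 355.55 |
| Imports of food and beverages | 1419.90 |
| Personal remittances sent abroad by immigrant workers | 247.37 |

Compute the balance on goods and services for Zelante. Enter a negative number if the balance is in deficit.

Goods: -624.42 - 1419.90 = -2044.32
Services: -210.31 + 355.55 - 324.35 = -179.11
Trade balance = -2044.32 + (-179.11) = -2223.43
(Excluded from the trade balance — capital account: sale of embassy land to a foreign government 39.94, acquisition of foreign patents and trademarks (non-produced assets) 59.97; financial account: sale of domestic government bonds to non-residents 640.34, foreign purchases of domestic corporate bonds 765.42, foreign purchases of equities on the domestic stock exchange 826.02; secondary income: personal remittances received from nationals working abroad 673.80, pension payments received by residents from foreign governments 215.03, personal remittances sent abroad by immigrant workers 247.37; primary income: interest received on holdings of foreign bonds 384.03, dividends paid to foreign shareholders of resident firms 440.59, dividends received from foreign subsidiaries of resident firms 396.07.)

-2223.43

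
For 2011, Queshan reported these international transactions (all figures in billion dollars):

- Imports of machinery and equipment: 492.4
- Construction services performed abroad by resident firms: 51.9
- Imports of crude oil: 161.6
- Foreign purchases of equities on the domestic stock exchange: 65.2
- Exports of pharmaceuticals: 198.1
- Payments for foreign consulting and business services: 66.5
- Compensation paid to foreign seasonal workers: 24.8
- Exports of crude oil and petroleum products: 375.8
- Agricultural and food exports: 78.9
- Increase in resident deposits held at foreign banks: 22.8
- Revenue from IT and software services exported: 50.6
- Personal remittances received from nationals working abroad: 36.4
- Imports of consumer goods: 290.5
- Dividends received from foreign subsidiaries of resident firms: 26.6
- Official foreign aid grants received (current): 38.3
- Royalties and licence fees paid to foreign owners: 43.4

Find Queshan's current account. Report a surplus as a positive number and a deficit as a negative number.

Goods: -161.6 - 290.5 + 198.1 + 375.8 + 78.9 - 492.4 = -291.7
Services: 51.9 + 50.6 - 43.4 - 66.5 = -7.4
Primary income: 26.6 - 24.8 = 1.8
Secondary income: 36.4 + 38.3 = 74.7
Current account = (-291.7) + (-7.4) + 1.8 + 74.7 = -222.6
(Excluded from the current account — financial account: foreign purchases of equities on the domestic stock exchange 65.2, increase in resident deposits held at foreign banks 22.8.)

-222.6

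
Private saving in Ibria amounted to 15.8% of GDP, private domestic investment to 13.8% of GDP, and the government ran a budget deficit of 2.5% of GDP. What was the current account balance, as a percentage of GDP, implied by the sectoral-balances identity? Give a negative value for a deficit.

By the sectoral-balances identity, CA = (S_private - I) + (T - G).
Private balance = 15.8 - 13.8 = 2.0
Government balance (T - G) = -2.5
CA = 2.0 + (-2.5) = -0.5

-0.5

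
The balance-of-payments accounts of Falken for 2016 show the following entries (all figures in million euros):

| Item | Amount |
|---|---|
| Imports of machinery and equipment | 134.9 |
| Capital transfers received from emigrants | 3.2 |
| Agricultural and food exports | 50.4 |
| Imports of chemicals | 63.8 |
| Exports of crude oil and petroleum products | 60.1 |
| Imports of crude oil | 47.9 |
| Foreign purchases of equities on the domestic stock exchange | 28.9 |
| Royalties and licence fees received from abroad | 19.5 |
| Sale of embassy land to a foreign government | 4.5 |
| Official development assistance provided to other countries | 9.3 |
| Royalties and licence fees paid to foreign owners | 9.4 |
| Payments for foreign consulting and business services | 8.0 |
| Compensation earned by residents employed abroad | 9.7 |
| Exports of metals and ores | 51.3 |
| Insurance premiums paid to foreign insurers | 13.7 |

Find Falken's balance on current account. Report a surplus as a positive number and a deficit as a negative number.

-96.0

Goods: 60.1 - 63.8 + 51.3 - 47.9 + 50.4 - 134.9 = -84.8
Services: -9.4 + 19.5 - 13.7 - 8.0 = -11.6
Primary income: 9.7
Secondary income: -9.3
Current account = (-84.8) + (-11.6) + 9.7 + (-9.3) = -96.0
(Excluded from the current account — capital account: capital transfers received from emigrants 3.2, sale of embassy land to a foreign government 4.5; financial account: foreign purchases of equities on the domestic stock exchange 28.9.)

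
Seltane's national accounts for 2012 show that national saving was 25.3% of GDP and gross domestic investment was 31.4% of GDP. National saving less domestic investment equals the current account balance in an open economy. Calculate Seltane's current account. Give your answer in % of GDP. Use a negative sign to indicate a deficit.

-6.1

CA = S - I = 25.3 - 31.4 = -6.1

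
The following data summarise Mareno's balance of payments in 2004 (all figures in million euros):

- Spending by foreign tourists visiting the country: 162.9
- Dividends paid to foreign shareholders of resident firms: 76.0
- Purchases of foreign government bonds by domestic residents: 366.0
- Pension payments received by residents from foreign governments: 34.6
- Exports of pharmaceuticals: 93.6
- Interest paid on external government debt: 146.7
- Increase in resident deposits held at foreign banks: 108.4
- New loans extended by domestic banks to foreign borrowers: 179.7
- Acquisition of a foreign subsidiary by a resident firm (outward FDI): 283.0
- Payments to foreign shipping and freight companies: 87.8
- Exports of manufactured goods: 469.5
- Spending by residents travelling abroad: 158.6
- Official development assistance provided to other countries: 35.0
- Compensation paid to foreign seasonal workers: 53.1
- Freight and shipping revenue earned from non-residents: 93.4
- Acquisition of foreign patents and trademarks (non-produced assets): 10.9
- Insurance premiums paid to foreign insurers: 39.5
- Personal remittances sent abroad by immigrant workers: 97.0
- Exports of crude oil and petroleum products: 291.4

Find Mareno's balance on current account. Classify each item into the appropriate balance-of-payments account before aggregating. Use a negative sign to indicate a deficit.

451.7

Goods: 93.6 + 291.4 + 469.5 = 854.5
Services: 93.4 - 39.5 - 87.8 + 162.9 - 158.6 = -29.6
Primary income: -76.0 - 146.7 - 53.1 = -275.8
Secondary income: 34.6 - 35.0 - 97.0 = -97.4
Current account = 854.5 + (-29.6) + (-275.8) + (-97.4) = 451.7
(Excluded from the current account — financial account: purchases of foreign government bonds by domestic residents 366.0, increase in resident deposits held at foreign banks 108.4, new loans extended by domestic banks to foreign borrowers 179.7, acquisition of a foreign subsidiary by a resident firm (outward FDI) 283.0; capital account: acquisition of foreign patents and trademarks (non-produced assets) 10.9.)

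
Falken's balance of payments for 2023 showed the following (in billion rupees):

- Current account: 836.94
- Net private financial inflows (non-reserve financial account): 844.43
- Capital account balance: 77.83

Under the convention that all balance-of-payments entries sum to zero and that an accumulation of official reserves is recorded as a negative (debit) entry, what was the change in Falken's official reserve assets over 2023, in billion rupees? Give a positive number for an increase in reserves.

Official reserve transactions balance = -(836.94 + 77.83 + 844.43) = -1759.20
An accumulation of reserves is recorded as a debit (negative entry), so the change in the stock of reserves is the negative of that balance.
Change in official reserves = -(-1759.20) = 1759.20

1759.20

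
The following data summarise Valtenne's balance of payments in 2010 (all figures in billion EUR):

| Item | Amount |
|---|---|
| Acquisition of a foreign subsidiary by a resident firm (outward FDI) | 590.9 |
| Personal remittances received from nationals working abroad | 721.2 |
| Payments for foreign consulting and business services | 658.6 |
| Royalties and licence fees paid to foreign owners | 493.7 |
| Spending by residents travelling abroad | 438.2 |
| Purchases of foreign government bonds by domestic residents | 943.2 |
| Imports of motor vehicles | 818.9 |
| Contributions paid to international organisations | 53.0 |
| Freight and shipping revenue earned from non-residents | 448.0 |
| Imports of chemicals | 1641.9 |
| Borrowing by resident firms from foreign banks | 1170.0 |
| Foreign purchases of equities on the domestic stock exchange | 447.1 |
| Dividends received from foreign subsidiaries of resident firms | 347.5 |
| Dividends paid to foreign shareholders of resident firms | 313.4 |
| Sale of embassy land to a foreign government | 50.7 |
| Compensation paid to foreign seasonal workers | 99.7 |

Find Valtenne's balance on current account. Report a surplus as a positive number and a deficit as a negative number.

-3000.7

Goods: -1641.9 - 818.9 = -2460.8
Services: 448.0 - 658.6 - 493.7 - 438.2 = -1142.5
Primary income: 347.5 - 313.4 - 99.7 = -65.6
Secondary income: 721.2 - 53.0 = 668.2
Current account = (-2460.8) + (-1142.5) + (-65.6) + 668.2 = -3000.7
(Excluded from the current account — financial account: acquisition of a foreign subsidiary by a resident firm (outward FDI) 590.9, purchases of foreign government bonds by domestic residents 943.2, borrowing by resident firms from foreign banks 1170.0, foreign purchases of equities on the domestic stock exchange 447.1; capital account: sale of embassy land to a foreign government 50.7.)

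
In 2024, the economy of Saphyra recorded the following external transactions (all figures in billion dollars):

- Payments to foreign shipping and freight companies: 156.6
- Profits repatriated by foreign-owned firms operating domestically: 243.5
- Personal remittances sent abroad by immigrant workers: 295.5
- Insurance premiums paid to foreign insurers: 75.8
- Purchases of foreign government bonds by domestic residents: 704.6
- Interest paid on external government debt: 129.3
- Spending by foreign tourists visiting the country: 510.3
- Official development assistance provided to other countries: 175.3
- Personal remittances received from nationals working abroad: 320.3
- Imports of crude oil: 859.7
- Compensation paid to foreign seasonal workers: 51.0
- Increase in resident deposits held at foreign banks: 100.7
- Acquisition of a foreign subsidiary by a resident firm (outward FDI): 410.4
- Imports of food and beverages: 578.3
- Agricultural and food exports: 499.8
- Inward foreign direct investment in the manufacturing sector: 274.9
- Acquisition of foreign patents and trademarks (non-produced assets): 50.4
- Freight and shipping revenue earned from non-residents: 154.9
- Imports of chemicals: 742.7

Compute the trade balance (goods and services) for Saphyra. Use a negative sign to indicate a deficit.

-1248.1

Goods: -859.7 + 499.8 - 742.7 - 578.3 = -1680.9
Services: 510.3 + 154.9 - 75.8 - 156.6 = 432.8
Trade balance = -1680.9 + 432.8 = -1248.1
(Excluded from the trade balance — primary income: profits repatriated by foreign-owned firms operating domestically 243.5, interest paid on external government debt 129.3, compensation paid to foreign seasonal workers 51.0; secondary income: personal remittances sent abroad by immigrant workers 295.5, official development assistance provided to other countries 175.3, personal remittances received from nationals working abroad 320.3; financial account: purchases of foreign government bonds by domestic residents 704.6, increase in resident deposits held at foreign banks 100.7, acquisition of a foreign subsidiary by a resident firm (outward FDI) 410.4, inward foreign direct investment in the manufacturing sector 274.9; capital account: acquisition of foreign patents and trademarks (non-produced assets) 50.4.)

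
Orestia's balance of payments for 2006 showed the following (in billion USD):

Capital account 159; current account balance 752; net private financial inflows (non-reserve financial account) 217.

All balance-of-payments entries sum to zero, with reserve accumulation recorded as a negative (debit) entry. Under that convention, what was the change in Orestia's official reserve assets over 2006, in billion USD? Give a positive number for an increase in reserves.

1128

Official reserve transactions balance = -(752 + 159 + 217) = -1128
An accumulation of reserves is recorded as a debit (negative entry), so the change in the stock of reserves is the negative of that balance.
Change in official reserves = -(-1128) = 1128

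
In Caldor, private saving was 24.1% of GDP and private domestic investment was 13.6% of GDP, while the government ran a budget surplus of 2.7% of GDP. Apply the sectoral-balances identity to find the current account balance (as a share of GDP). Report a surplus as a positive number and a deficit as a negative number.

By the sectoral-balances identity, CA = (S_private - I) + (T - G).
Private balance = 24.1 - 13.6 = 10.5
Government balance (T - G) = 2.7
CA = 10.5 + 2.7 = 13.2

13.2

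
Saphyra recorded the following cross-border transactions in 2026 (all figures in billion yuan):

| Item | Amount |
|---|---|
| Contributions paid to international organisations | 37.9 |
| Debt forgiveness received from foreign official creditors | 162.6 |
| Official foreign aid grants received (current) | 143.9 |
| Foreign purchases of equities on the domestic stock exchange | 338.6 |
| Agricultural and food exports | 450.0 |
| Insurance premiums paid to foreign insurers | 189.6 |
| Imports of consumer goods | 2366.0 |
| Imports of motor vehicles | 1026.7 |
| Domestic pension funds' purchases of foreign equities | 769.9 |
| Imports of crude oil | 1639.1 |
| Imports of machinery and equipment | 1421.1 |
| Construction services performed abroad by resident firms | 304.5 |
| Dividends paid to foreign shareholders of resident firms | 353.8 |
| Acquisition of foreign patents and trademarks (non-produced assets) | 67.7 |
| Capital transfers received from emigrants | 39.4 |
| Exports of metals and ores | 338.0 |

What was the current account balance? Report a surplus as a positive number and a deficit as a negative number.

Goods: -1421.1 - 1026.7 - 2366.0 - 1639.1 + 338.0 + 450.0 = -5664.9
Services: 304.5 - 189.6 = 114.9
Primary income: -353.8
Secondary income: 143.9 - 37.9 = 106.0
Current account = (-5664.9) + 114.9 + (-353.8) + 106.0 = -5797.8
(Excluded from the current account — capital account: debt forgiveness received from foreign official creditors 162.6, acquisition of foreign patents and trademarks (non-produced assets) 67.7, capital transfers received from emigrants 39.4; financial account: foreign purchases of equities on the domestic stock exchange 338.6, domestic pension funds' purchases of foreign equities 769.9.)

-5797.8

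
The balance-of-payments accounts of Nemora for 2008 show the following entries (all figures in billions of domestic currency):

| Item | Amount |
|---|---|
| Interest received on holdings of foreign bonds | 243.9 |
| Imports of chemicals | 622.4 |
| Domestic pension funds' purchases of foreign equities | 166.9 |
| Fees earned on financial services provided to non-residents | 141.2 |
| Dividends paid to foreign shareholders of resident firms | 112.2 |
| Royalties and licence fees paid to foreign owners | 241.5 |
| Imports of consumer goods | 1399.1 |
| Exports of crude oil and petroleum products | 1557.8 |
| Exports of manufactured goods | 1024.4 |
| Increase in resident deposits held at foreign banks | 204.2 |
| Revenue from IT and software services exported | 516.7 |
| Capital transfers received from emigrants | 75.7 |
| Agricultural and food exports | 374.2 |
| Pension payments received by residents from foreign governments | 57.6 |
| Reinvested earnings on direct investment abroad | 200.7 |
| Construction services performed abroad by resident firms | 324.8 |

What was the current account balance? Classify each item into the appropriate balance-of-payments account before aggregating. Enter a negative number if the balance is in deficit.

Goods: -622.4 + 1024.4 + 1557.8 - 1399.1 + 374.2 = 934.9
Services: 324.8 + 516.7 + 141.2 - 241.5 = 741.2
Primary income: 200.7 + 243.9 - 112.2 = 332.4
Secondary income: 57.6
Current account = 934.9 + 741.2 + 332.4 + 57.6 = 2066.1
(Excluded from the current account — financial account: domestic pension funds' purchases of foreign equities 166.9, increase in resident deposits held at foreign banks 204.2; capital account: capital transfers received from emigrants 75.7.)

2066.1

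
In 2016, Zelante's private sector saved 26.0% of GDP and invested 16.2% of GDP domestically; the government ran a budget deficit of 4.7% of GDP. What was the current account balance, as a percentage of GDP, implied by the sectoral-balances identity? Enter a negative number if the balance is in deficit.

By the sectoral-balances identity, CA = (S_private - I) + (T - G).
Private balance = 26.0 - 16.2 = 9.8
Government balance (T - G) = -4.7
CA = 9.8 + (-4.7) = 5.1

5.1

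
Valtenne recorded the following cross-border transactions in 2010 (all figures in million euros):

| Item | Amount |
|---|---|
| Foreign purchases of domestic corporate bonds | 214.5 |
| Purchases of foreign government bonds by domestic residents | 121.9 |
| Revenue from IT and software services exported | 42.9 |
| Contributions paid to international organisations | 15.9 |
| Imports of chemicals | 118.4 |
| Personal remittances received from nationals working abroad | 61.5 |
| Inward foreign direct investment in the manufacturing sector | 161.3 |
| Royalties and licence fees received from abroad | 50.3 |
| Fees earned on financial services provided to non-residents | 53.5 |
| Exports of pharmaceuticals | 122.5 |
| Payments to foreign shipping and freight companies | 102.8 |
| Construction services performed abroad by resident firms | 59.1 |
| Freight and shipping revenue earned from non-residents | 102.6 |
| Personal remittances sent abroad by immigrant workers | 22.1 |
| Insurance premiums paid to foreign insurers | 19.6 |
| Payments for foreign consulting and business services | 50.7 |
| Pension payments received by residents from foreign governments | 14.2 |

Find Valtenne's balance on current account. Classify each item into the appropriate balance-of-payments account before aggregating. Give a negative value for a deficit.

Goods: -118.4 + 122.5 = 4.1
Services: 102.6 - 19.6 + 53.5 + 42.9 - 50.7 - 102.8 + 50.3 + 59.1 = 135.3
Secondary income: -22.1 + 61.5 - 15.9 + 14.2 = 37.7
Current account = 4.1 + 135.3 + 37.7 = 177.1
(Excluded from the current account — financial account: foreign purchases of domestic corporate bonds 214.5, purchases of foreign government bonds by domestic residents 121.9, inward foreign direct investment in the manufacturing sector 161.3.)

177.1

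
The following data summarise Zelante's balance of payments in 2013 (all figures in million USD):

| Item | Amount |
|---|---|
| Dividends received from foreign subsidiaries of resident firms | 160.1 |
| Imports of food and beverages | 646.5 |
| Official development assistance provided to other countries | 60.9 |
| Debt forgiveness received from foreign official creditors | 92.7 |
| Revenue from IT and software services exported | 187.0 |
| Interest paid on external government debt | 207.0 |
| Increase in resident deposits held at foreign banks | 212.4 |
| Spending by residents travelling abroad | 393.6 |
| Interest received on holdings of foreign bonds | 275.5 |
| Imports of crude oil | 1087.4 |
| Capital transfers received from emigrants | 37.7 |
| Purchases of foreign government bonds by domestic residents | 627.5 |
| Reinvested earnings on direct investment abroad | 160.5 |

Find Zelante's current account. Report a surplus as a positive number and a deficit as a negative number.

-1612.3

Goods: -646.5 - 1087.4 = -1733.9
Services: -393.6 + 187.0 = -206.6
Primary income: -207.0 + 160.1 + 275.5 + 160.5 = 389.1
Secondary income: -60.9
Current account = (-1733.9) + (-206.6) + 389.1 + (-60.9) = -1612.3
(Excluded from the current account — capital account: debt forgiveness received from foreign official creditors 92.7, capital transfers received from emigrants 37.7; financial account: increase in resident deposits held at foreign banks 212.4, purchases of foreign government bonds by domestic residents 627.5.)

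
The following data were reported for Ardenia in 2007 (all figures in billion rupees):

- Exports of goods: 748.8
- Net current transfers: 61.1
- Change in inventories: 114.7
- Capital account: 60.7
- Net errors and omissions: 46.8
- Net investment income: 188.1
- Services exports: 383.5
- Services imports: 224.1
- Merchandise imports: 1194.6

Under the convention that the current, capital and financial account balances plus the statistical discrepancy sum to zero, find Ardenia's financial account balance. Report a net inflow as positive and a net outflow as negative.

Goods balance = 748.8 - 1194.6 = -445.8
Services balance = 383.5 - 224.1 = 159.4
Trade balance (goods + services) = -445.8 + 159.4 = -286.4
Net primary income = 188.1
Net secondary income = 61.1
Current account = -286.4 + 188.1 + 61.1 = -37.2
Financial account = -(-37.2 + 60.7 + 46.8) = -70.3

-70.3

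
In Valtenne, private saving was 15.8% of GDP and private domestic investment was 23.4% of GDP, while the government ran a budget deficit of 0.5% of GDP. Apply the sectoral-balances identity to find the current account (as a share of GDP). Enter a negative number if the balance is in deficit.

By the sectoral-balances identity, CA = (S_private - I) + (T - G).
Private balance = 15.8 - 23.4 = -7.6
Government balance (T - G) = -0.5
CA = -7.6 + (-0.5) = -8.1

-8.1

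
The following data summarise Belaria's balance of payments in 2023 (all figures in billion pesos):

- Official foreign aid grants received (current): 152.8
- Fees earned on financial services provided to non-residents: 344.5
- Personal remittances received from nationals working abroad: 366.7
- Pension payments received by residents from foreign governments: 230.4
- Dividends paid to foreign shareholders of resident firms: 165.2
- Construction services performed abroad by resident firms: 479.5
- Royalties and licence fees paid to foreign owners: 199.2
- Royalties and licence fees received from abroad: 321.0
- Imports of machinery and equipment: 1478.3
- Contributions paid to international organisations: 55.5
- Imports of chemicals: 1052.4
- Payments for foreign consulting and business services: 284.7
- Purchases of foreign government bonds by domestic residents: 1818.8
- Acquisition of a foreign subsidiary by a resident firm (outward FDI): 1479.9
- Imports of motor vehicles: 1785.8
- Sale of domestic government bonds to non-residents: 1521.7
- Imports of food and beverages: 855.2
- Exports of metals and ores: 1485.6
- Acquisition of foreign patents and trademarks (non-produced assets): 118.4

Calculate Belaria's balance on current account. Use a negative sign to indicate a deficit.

Goods: -1052.4 - 1785.8 - 1478.3 + 1485.6 - 855.2 = -3686.1
Services: 321.0 + 479.5 - 284.7 - 199.2 + 344.5 = 661.1
Primary income: -165.2
Secondary income: 230.4 - 55.5 + 152.8 + 366.7 = 694.4
Current account = (-3686.1) + 661.1 + (-165.2) + 694.4 = -2495.8
(Excluded from the current account — financial account: purchases of foreign government bonds by domestic residents 1818.8, acquisition of a foreign subsidiary by a resident firm (outward FDI) 1479.9, sale of domestic government bonds to non-residents 1521.7; capital account: acquisition of foreign patents and trademarks (non-produced assets) 118.4.)

-2495.8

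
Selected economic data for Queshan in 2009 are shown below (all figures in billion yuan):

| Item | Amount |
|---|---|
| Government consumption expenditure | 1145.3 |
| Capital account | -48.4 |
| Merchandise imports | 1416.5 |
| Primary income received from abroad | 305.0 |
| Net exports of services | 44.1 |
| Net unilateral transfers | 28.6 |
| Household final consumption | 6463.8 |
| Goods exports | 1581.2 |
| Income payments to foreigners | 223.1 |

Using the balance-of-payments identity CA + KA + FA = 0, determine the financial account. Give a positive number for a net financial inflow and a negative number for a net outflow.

-270.9

Goods balance = 1581.2 - 1416.5 = 164.7
Services balance = 44.1
Trade balance (goods + services) = 164.7 + 44.1 = 208.8
Net primary income = 305.0 - 223.1 = 81.9
Net secondary income = 28.6
Current account = 208.8 + 81.9 + 28.6 = 319.3
Financial account = -(319.3 + (-48.4)) = -270.9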